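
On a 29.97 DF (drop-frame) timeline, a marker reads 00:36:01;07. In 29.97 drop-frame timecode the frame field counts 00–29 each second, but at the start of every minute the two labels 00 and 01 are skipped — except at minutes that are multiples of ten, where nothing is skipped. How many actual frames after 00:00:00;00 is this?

64771

Complete 10-minute blocks: 3, each 17982 frames → 53946.
Remaining 6 whole minutes in the current block: 1800 + 5 × 1798 = 10790 frames.
Within the current minute: 1 × 30 + 7 − 2 = 35 (labels ;00/;01 skipped at this minute). Total = 53946 + 10790 + 35 = 64771.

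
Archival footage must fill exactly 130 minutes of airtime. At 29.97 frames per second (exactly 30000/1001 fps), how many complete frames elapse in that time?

233766 frames

130 min = 7800 s.
Frames = 7800 × 30000/1001 = 18000000/77 ≈ 233766.2338.
Complete frames: 233766.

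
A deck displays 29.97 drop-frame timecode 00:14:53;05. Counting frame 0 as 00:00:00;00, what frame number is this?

26769

As if non-drop at 30 labels/s: (0 × 3600 + 14 × 60 + 53) × 30 + 5 = 26795.
Minute boundaries passed: 14; those not divisible by 10: 14 − 1 = 13; dropped labels = 2 × 13 = 26.
Actual frame index = 26795 − 26 = 26769.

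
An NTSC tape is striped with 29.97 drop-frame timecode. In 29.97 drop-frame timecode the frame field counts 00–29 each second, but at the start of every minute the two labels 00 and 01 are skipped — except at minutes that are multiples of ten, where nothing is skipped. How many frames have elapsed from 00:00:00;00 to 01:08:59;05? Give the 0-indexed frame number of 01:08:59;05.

Complete 10-minute blocks: 6, each 17982 frames → 107892.
Remaining 8 whole minutes in the current block: 1800 + 7 × 1798 = 14386 frames.
Within the current minute: 59 × 30 + 5 − 2 = 1773 (labels ;00/;01 skipped at this minute). Total = 107892 + 14386 + 1773 = 124051.

124051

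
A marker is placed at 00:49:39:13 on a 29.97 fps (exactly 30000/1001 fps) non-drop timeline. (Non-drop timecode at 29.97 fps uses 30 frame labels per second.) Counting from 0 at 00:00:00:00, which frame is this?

frame 89383

Total seconds to the label: (0 × 3600 + 49 × 60 + 39) = 2979.
Frame index = 2979 × 30 + 13 = 89383.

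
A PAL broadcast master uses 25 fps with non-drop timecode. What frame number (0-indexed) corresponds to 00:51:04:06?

76606

Total seconds to the label: (0 × 3600 + 51 × 60 + 4) = 3064.
Frame index = 3064 × 25 + 6 = 76606.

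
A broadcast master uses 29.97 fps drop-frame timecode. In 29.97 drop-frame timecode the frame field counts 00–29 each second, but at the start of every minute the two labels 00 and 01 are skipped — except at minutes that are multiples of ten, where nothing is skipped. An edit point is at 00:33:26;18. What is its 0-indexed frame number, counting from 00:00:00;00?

Complete 10-minute blocks: 3, each 17982 frames → 53946.
Remaining 3 whole minutes in the current block: 1800 + 2 × 1798 = 5396 frames.
Within the current minute: 26 × 30 + 18 − 2 = 796 (labels ;00/;01 skipped at this minute). Total = 53946 + 5396 + 796 = 60138.

60138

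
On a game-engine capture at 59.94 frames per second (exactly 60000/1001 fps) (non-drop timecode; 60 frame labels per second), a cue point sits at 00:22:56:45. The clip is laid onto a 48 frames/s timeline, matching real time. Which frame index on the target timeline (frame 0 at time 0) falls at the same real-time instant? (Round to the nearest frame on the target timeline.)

frame 66150

Source frame index: (0×3600 + 22×60 + 56) × 60 + 45 = 82605.
Real time: 82605 / (60000/1001) = 5512507/4000 s.
Target frame: (5512507/4000) × (48) = 16537521/250 ≈ 66150.084 → 66150.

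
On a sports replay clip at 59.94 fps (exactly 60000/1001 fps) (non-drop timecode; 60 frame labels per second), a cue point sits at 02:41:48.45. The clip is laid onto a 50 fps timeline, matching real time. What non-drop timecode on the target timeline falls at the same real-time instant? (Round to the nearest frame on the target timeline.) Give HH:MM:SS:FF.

Source frame index: (2×3600 + 41×60 + 48) × 60 + 45 = 582525.
Real time: 582525 / (60000/1001) = 7774767/800 s.
Target frame: (7774767/800) × (50) = 7774767/16 ≈ 485922.938 → 485923.
At 50 labels/s: frame 485923 → 02:41:58:23.

02:41:58:23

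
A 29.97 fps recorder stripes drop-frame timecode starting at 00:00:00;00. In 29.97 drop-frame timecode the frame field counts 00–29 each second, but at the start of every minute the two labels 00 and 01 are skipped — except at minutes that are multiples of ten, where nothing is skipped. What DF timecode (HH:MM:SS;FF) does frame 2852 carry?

00:01:35;04

Ten DF minutes hold 17982 frames, so frame 2852 lies in block 0 (frames 0–17981) with 2852 frames into that block.
The block's first minute is 1800 frames and the rest 1798 each; 2852 frames reaches minute 1, so 0 × 18 + 1 × 2 = 2 labels have been skipped so far.
Adding those back, label number 2852 + 2 = 2854 at 30 labels/s is 95 s + 4 f = 0 h 1 min 35 s frame 4, i.e. 00:01:35;04.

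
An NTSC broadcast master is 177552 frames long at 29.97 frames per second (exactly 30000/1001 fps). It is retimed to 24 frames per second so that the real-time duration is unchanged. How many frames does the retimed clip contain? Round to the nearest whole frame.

142184 frames

Frames at target rate = 177552 × (24) / (30000/1001) = 88864776/625 ≈ 142183.642.
Nearest whole frame: 142184.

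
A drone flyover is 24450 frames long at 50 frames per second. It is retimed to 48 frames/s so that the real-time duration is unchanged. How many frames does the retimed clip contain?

23472 frames

Target frames = source frames × (target rate / source rate) = 24450 × (48)/(50) = 24450 × 24/25 = 23472.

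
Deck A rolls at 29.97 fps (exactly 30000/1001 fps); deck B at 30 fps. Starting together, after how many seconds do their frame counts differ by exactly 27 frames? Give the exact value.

The gap grows by |30 − 30000/1001| = 30/1001 frames per second.
Time for a 27-frame gap: 27 ÷ (30/1001) = 900.9 s.

900.9 seconds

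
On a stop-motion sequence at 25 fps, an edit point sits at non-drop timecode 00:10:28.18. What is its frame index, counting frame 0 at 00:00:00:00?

Total seconds to the label: (0 × 3600 + 10 × 60 + 28) = 628.
Frame index = 628 × 25 + 18 = 15718.

frame 15718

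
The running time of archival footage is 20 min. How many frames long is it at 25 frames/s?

20 min = 1200 s.
Frames = 1200 × 25 = 30000.

30000 frames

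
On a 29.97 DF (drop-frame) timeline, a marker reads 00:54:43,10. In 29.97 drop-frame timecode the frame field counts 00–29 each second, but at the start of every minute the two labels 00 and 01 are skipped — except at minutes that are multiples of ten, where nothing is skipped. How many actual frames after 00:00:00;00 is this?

Complete 10-minute blocks: 5, each 17982 frames → 89910.
Remaining 4 whole minutes in the current block: 1800 + 3 × 1798 = 7194 frames.
Within the current minute: 43 × 30 + 10 − 2 = 1298 (labels ;00/;01 skipped at this minute). Total = 89910 + 7194 + 1298 = 98402.

98402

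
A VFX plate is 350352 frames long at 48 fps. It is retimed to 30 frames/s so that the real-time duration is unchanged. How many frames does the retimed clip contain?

Target frames = source frames × (target rate / source rate) = 350352 × (30)/(48) = 350352 × 5/8 = 218970.

218970 frames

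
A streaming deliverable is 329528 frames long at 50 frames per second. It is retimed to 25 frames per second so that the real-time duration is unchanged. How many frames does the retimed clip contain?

Target frames = source frames × (target rate / source rate) = 329528 × (25)/(50) = 329528 × 1/2 = 164764.

164764 frames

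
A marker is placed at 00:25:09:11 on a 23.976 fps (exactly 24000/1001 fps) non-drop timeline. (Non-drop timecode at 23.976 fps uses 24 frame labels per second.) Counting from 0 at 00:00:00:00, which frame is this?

Total seconds to the label: (0 × 3600 + 25 × 60 + 9) = 1509.
Frame index = 1509 × 24 + 11 = 36227.

36227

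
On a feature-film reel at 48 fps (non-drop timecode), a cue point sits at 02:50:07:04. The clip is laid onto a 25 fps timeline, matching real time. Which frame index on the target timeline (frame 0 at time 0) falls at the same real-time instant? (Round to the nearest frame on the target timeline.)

frame 255177

Source frame index: (2×3600 + 50×60 + 7) × 48 + 4 = 489940.
Real time: 489940 / (48) = 122485/12 s.
Target frame: (122485/12) × (25) = 3062125/12 ≈ 255177.083 → 255177.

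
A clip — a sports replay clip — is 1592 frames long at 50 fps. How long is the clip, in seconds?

31.84 seconds

Running time = 1592 / (50) = 31.84 s.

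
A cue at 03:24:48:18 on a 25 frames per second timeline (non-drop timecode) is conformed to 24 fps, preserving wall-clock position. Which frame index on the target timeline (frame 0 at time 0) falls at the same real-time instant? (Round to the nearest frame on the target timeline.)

Source frame index: (3×3600 + 24×60 + 48) × 25 + 18 = 307218.
Real time: 307218 / (25) = 307218/25 s.
Target frame: (307218/25) × (24) = 7373232/25 ≈ 294929.280 → 294929.

frame 294929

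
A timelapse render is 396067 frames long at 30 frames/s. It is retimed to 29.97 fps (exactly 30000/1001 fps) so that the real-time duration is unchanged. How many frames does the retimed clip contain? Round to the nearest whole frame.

Frames at target rate = 396067 × (30000/1001) / (30) = 56581000/143 ≈ 395671.329.
Nearest whole frame: 395671.

395671 frames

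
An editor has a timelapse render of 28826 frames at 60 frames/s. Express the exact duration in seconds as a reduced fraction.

14413/30 seconds

Running time = 28826 ÷ (60) = 28826 × 1/60 = 14413/30 s.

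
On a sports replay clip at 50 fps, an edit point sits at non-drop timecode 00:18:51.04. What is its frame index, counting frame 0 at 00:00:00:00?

frame 56554

Total seconds to the label: (0 × 3600 + 18 × 60 + 51) = 1131.
Frame index = 1131 × 50 + 4 = 56554.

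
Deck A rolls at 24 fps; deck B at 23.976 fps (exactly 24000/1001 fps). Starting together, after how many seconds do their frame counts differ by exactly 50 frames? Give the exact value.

The gap grows by |24000/1001 − 24| = 24/1001 frames per second.
Time for a 50-frame gap: 50 ÷ (24/1001) = 25025/12 s.

25025/12 seconds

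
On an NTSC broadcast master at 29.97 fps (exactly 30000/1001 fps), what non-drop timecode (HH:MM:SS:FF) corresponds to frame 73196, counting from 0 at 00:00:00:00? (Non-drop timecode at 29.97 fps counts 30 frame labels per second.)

73196 ÷ 30 = 2439 full seconds, remainder 26 frames.
2439 s = 0 h 40 min 39 s.
Timecode: 00:40:39:26.

00:40:39:26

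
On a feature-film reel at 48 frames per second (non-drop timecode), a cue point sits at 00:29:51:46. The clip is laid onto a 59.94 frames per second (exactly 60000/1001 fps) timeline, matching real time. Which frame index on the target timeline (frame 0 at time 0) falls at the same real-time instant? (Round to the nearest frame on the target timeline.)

frame 107410

Source frame index: (0×3600 + 29×60 + 51) × 48 + 46 = 86014.
Real time: 86014 / (48) = 43007/24 s.
Target frame: (43007/24) × (60000/1001) = 107517500/1001 ≈ 107410.090 → 107410.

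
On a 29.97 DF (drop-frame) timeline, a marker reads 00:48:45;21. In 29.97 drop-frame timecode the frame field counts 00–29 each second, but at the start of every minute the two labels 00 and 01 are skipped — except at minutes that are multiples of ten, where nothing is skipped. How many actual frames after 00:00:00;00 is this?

87683

As if non-drop at 30 labels/s: (0 × 3600 + 48 × 60 + 45) × 30 + 21 = 87771.
Minute boundaries passed: 48; those not divisible by 10: 48 − 4 = 44; dropped labels = 2 × 44 = 88.
Actual frame index = 87771 − 88 = 87683.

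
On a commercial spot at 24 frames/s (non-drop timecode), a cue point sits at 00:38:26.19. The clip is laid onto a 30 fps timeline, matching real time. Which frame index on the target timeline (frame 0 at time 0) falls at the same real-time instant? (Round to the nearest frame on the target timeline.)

Source frame index: (0×3600 + 38×60 + 26) × 24 + 19 = 55363.
Real time: 55363 / (24) = 55363/24 s.
Target frame: (55363/24) × (30) = 276815/4 ≈ 69203.750 → 69204.

frame 69204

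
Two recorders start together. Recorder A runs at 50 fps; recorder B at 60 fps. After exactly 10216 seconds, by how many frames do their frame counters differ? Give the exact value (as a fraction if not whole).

A emits 50 × 10216 = 510800 frames; B emits 60 × 10216 = 612960.
Difference = 102160 frames; B is ahead of A.

102160 frames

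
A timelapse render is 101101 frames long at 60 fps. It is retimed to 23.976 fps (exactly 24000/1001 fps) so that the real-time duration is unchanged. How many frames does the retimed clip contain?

40400 frames

Target frames = source frames × (target rate / source rate) = 101101 × (24000/1001)/(60) = 101101 × 400/1001 = 40400.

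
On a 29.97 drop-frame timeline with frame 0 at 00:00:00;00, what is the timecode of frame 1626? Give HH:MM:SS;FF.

00:00:54;06

Ten DF minutes hold 17982 frames, so frame 1626 lies in block 0 (frames 0–17981) with 1626 frames into that block.
The block's first minute is 1800 frames and the rest 1798 each; 1626 frames reaches minute 0, so 0 × 18 + 0 × 2 = 0 labels have been skipped so far.
Adding those back, label number 1626 + 0 = 1626 at 30 labels/s is 54 s + 6 f = 0 h 0 min 54 s frame 6, i.e. 00:00:54;06.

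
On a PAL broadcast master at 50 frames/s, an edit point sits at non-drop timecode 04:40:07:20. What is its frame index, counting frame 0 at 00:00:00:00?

Total seconds to the label: (4 × 3600 + 40 × 60 + 7) = 16807.
Frame index = 16807 × 50 + 20 = 840370.

840370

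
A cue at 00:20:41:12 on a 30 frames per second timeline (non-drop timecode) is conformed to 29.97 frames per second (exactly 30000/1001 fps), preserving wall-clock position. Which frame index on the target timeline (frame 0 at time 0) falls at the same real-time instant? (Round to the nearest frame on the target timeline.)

frame 37205

Source frame index: (0×3600 + 20×60 + 41) × 30 + 12 = 37242.
Real time: 37242 / (30) = 6207/5 s.
Target frame: (6207/5) × (30000/1001) = 37242000/1001 ≈ 37204.795 → 37205.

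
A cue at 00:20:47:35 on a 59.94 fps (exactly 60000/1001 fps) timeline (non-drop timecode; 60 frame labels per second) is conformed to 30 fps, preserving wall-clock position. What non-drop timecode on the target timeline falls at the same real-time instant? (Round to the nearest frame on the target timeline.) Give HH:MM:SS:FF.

00:20:48:25

Source frame index: (0×3600 + 20×60 + 47) × 60 + 35 = 74855.
Real time: 74855 / (60000/1001) = 14985971/12000 s.
Target frame: (14985971/12000) × (30) = 14985971/400 ≈ 37464.927 → 37465.
At 30 labels/s: frame 37465 → 00:20:48:25.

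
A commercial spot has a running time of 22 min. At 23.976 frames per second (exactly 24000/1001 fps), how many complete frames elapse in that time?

22 min = 1320 s.
Frames = 1320 × 24000/1001 = 2880000/91 ≈ 31648.3516.
Complete frames: 31648.

31648 frames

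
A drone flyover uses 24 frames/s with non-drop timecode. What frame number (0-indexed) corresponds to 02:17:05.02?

Total seconds to the label: (2 × 3600 + 17 × 60 + 5) = 8225.
Frame index = 8225 × 24 + 2 = 197402.

197402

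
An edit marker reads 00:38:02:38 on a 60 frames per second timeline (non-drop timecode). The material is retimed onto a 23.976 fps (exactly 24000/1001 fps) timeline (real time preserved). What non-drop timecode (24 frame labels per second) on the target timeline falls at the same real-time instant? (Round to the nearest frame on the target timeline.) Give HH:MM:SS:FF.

00:38:00:08

Source frame index: (0×3600 + 38×60 + 2) × 60 + 38 = 136958.
Real time: 136958 / (60) = 68479/30 s.
Target frame: (68479/30) × (24000/1001) = 54783200/1001 ≈ 54728.472 → 54728.
At 24 labels/s: frame 54728 → 00:38:00:08.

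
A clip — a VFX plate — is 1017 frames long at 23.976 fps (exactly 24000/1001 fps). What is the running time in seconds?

Running time = 1017 / (24000/1001) = 42.417375 s.

42.417375 seconds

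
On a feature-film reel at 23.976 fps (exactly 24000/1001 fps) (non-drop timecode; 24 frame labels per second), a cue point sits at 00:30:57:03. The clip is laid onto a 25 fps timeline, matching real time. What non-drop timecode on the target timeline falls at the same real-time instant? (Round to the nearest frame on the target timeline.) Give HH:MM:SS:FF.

Source frame index: (0×3600 + 30×60 + 57) × 24 + 3 = 44571.
Real time: 44571 / (24000/1001) = 14871857/8000 s.
Target frame: (14871857/8000) × (25) = 14871857/320 ≈ 46474.553 → 46475.
At 25 labels/s: frame 46475 → 00:30:59:00.

00:30:59:00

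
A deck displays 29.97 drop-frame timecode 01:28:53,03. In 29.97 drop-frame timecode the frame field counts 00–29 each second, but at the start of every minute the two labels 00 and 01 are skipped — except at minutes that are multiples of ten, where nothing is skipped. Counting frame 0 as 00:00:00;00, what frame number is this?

As if non-drop at 30 labels/s: (1 × 3600 + 28 × 60 + 53) × 30 + 3 = 159993.
Minute boundaries passed: 88; those not divisible by 10: 88 − 8 = 80; dropped labels = 2 × 80 = 160.
Actual frame index = 159993 − 160 = 159833.

159833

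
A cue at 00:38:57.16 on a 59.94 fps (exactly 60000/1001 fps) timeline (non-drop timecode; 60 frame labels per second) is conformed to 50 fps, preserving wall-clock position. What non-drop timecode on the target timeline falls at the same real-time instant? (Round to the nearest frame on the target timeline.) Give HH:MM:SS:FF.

00:38:59:30

Source frame index: (0×3600 + 38×60 + 57) × 60 + 16 = 140236.
Real time: 140236 / (60000/1001) = 35094059/15000 s.
Target frame: (35094059/15000) × (50) = 35094059/300 ≈ 116980.197 → 116980.
At 50 labels/s: frame 116980 → 00:38:59:30.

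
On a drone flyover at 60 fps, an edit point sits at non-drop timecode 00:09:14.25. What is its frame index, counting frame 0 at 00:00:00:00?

Total seconds to the label: (0 × 3600 + 9 × 60 + 14) = 554.
Frame index = 554 × 60 + 25 = 33265.

33265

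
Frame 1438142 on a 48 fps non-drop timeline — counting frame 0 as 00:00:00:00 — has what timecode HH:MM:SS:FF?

1438142 ÷ 48 = 29961 full seconds, remainder 14 frames.
29961 s = 8 h 19 min 21 s.
Timecode: 08:19:21:14.

08:19:21:14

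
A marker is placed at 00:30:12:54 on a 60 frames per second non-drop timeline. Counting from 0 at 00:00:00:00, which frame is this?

Total seconds to the label: (0 × 3600 + 30 × 60 + 12) = 1812.
Frame index = 1812 × 60 + 54 = 108774.

frame 108774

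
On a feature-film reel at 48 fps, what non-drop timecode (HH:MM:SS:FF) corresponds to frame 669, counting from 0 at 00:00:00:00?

00:00:13:45

669 ÷ 48 = 13 full seconds, remainder 45 frames.
13 s = 0 h 0 min 13 s.
Timecode: 00:00:13:45.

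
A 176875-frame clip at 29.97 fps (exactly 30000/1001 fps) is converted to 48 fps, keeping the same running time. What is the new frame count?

Target frames = source frames × (target rate / source rate) = 176875 × (48)/(30000/1001) = 176875 × 1001/625 = 283283.

283283 frames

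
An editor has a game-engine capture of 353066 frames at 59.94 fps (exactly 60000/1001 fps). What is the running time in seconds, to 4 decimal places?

Running time = 353066 × 1001/60000 = 176709533/30000 s ≈ 5890.3178 s.

5890.3178 seconds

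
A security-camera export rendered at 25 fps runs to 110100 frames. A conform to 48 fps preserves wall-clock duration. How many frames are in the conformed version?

211392 frames

Target frames = source frames × (target rate / source rate) = 110100 × (48)/(25) = 110100 × 48/25 = 211392.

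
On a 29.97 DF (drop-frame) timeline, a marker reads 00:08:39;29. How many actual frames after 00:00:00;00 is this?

15583

As if non-drop at 30 labels/s: (0 × 3600 + 8 × 60 + 39) × 30 + 29 = 15599.
Minute boundaries passed: 8; those not divisible by 10: 8 − 0 = 8; dropped labels = 2 × 8 = 16.
Actual frame index = 15599 − 16 = 15583.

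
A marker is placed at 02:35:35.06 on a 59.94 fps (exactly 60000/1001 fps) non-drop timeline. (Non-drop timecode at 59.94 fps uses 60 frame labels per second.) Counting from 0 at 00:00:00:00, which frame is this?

frame 560106

Total seconds to the label: (2 × 3600 + 35 × 60 + 35) = 9335.
Frame index = 9335 × 60 + 6 = 560106.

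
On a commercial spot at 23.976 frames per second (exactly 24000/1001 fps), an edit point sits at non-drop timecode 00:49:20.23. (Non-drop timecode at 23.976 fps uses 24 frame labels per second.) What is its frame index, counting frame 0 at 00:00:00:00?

71063

Total seconds to the label: (0 × 3600 + 49 × 60 + 20) = 2960.
Frame index = 2960 × 24 + 23 = 71063.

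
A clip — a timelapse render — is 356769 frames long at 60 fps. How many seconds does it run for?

Running time = 356769 / (60) = 5946.15 s.

5946.15 seconds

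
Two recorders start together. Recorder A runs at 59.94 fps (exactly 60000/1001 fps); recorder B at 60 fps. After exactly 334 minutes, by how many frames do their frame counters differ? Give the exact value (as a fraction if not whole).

334 min = 20040 s.
A emits 60000/1001 × 20040 = 1202400000/1001 frames; B emits 60 × 20040 = 1202400.
Difference = 1202400/1001 frames (≈ 1201.1988); B is ahead of A.

1202400/1001 frames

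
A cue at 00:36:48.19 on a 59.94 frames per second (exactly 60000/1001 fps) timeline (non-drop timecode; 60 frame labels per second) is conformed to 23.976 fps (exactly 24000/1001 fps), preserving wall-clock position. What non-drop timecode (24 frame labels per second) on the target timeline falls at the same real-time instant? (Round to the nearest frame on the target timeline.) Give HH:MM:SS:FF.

Source frame index: (0×3600 + 36×60 + 48) × 60 + 19 = 132499.
Real time: 132499 / (60000/1001) = 132631499/60000 s.
Target frame: (132631499/60000) × (24000/1001) = 264998/5 ≈ 52999.600 → 53000.
At 24 labels/s: frame 53000 → 00:36:48:08.

00:36:48:08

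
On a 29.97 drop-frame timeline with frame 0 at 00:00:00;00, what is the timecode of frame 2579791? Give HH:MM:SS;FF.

23:54:39;03

Each 10-minute DF block holds 10 × 60 × 30 − 9 × 2 = 17982 frames. 2579791 ÷ 17982 → 143 full blocks, remainder 8365.
Within the partial block the first minute is 1800 frames and each further minute 1798, so 4 further minute boundaries passed. Total skipped labels = 18 × 143 + 2 × 4 = 2582.
Non-drop label index = 2579791 + 2582 = 2582373; at 30 labels/s that is 23:54:39:03, i.e. DF 23:54:39;03.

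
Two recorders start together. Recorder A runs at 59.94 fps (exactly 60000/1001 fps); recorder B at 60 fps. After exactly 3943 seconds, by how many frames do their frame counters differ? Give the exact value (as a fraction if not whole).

236580/1001 frames

A emits 60000/1001 × 3943 = 236580000/1001 frames; B emits 60 × 3943 = 236580.
Difference = 236580/1001 frames (≈ 236.3437); B is ahead of A.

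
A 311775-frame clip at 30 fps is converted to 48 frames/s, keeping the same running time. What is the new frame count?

498840 frames

Target frames = source frames × (target rate / source rate) = 311775 × (48)/(30) = 311775 × 8/5 = 498840.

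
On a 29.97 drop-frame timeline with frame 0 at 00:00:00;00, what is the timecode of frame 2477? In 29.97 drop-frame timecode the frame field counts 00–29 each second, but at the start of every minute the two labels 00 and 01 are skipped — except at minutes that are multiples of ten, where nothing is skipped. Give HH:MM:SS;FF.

Each 10-minute DF block holds 10 × 60 × 30 − 9 × 2 = 17982 frames. 2477 ÷ 17982 → 0 full blocks, remainder 2477.
Within the partial block the first minute is 1800 frames and each further minute 1798, so 1 further minute boundary passed. Total skipped labels = 18 × 0 + 2 × 1 = 2.
Non-drop label index = 2477 + 2 = 2479; at 30 labels/s that is 00:01:22:19, i.e. DF 00:01:22;19.

00:01:22;19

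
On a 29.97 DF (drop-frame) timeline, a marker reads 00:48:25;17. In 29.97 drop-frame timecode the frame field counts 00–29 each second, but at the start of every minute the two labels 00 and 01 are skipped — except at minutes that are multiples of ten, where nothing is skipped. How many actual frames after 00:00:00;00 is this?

Complete 10-minute blocks: 4, each 17982 frames → 71928.
Remaining 8 whole minutes in the current block: 1800 + 7 × 1798 = 14386 frames.
Within the current minute: 25 × 30 + 17 − 2 = 765 (labels ;00/;01 skipped at this minute). Total = 71928 + 14386 + 765 = 87079.

87079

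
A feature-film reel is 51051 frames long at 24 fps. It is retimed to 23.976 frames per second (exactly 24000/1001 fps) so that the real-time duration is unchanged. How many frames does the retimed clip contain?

51000 frames

Target frames = source frames × (target rate / source rate) = 51051 × (24000/1001)/(24) = 51051 × 1000/1001 = 51000.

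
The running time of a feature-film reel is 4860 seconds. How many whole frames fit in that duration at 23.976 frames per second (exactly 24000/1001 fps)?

116523 frames

Frames = 4860 × 24000/1001 = 116640000/1001 ≈ 116523.4765.
Complete frames: 116523.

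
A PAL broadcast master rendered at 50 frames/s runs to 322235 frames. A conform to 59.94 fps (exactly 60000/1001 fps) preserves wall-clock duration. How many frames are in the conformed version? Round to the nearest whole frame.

386296 frames

Frames at target rate = 322235 × (60000/1001) / (50) = 386682000/1001 ≈ 386295.704.
Nearest whole frame: 386296.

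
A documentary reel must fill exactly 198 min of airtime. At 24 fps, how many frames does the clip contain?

198 min = 11880 s.
Frames = 11880 × 24 = 285120.

285120 frames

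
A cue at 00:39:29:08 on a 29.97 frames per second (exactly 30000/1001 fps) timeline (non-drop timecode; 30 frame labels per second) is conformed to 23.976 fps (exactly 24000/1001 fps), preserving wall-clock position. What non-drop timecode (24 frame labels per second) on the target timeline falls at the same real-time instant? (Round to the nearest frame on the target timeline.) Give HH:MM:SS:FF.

00:39:29:06

Source frame index: (0×3600 + 39×60 + 29) × 30 + 8 = 71078.
Real time: 71078 / (30000/1001) = 35574539/15000 s.
Target frame: (35574539/15000) × (24000/1001) = 284312/5 ≈ 56862.400 → 56862.
At 24 labels/s: frame 56862 → 00:39:29:06.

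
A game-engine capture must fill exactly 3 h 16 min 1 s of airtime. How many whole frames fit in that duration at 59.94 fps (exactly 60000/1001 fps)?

3 h 16 min 1 s = 11761 s.
Frames = 11761 × 60000/1001 = 705660000/1001 ≈ 704955.0450.
Complete frames: 704955.

704955 frames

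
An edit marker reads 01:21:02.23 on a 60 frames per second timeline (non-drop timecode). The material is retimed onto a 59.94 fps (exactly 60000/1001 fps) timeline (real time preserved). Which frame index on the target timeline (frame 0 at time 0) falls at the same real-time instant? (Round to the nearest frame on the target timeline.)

Source frame index: (1×3600 + 21×60 + 2) × 60 + 23 = 291743.
Real time: 291743 / (60) = 291743/60 s.
Target frame: (291743/60) × (60000/1001) = 291743000/1001 ≈ 291451.548 → 291452.

frame 291452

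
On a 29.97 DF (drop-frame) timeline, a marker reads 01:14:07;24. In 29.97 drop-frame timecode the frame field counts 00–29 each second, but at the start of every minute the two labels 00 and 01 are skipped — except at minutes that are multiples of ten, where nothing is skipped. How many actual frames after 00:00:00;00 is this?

133300

Complete 10-minute blocks: 7, each 17982 frames → 125874.
Remaining 4 whole minutes in the current block: 1800 + 3 × 1798 = 7194 frames.
Within the current minute: 7 × 30 + 24 − 2 = 232 (labels ;00/;01 skipped at this minute). Total = 125874 + 7194 + 232 = 133300.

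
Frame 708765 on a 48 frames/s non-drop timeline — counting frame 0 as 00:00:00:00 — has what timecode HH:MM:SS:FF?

04:06:05:45

708765 ÷ 48 = 14765 full seconds, remainder 45 frames.
14765 s = 4 h 6 min 5 s.
Timecode: 04:06:05:45.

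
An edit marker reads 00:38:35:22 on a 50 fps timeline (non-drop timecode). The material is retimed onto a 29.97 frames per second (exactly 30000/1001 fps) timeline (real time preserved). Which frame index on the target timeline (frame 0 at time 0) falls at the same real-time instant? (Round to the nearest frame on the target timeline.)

frame 69394

Source frame index: (0×3600 + 38×60 + 35) × 50 + 22 = 115772.
Real time: 115772 / (50) = 57886/25 s.
Target frame: (57886/25) × (30000/1001) = 69463200/1001 ≈ 69393.806 → 69394.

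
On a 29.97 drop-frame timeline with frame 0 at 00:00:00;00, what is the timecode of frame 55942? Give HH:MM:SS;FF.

Each 10-minute DF block holds 10 × 60 × 30 − 9 × 2 = 17982 frames. 55942 ÷ 17982 → 3 full blocks, remainder 1996.
Within the partial block the first minute is 1800 frames and each further minute 1798, so 1 further minute boundary passed. Total skipped labels = 18 × 3 + 2 × 1 = 56.
Non-drop label index = 55942 + 56 = 55998; at 30 labels/s that is 00:31:06:18, i.e. DF 00:31:06;18.

00:31:06;18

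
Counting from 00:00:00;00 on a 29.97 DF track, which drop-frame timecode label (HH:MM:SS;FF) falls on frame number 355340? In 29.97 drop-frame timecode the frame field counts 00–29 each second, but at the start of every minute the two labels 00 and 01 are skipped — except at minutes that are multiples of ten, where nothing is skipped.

03:17:36;16

Ten DF minutes hold 17982 frames, so frame 355340 lies in block 19 (frames 341658–359639) with 13682 frames into that block.
The block's first minute is 1800 frames and the rest 1798 each; 13682 frames reaches minute 7, so 19 × 18 + 7 × 2 = 356 labels have been skipped so far.
Adding those back, label number 355340 + 356 = 355696 at 30 labels/s is 11856 s + 16 f = 3 h 17 min 36 s frame 16, i.e. 03:17:36;16.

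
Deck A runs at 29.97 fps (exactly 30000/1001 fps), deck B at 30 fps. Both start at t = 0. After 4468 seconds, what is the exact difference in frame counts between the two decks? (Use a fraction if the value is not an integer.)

134040/1001 frames

A emits 30000/1001 × 4468 = 134040000/1001 frames; B emits 30 × 4468 = 134040.
Difference = 134040/1001 frames (≈ 133.9061); B is ahead of A.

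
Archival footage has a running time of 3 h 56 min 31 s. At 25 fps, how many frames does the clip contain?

3 h 56 min 31 s = 14191 s.
Frames = 14191 × 25 = 354775.

354775 frames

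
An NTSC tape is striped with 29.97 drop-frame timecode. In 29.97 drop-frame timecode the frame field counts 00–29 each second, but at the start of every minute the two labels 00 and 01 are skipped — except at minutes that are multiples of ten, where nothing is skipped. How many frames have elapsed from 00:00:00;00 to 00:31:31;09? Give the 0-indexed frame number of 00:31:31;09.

56683

As if non-drop at 30 labels/s: (0 × 3600 + 31 × 60 + 31) × 30 + 9 = 56739.
Minute boundaries passed: 31; those not divisible by 10: 31 − 3 = 28; dropped labels = 2 × 28 = 56.
Actual frame index = 56739 − 56 = 56683.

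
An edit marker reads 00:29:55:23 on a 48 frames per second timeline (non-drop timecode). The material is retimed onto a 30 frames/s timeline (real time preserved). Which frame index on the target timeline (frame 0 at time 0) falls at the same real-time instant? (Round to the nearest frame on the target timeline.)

Source frame index: (0×3600 + 29×60 + 55) × 48 + 23 = 86183.
Real time: 86183 / (48) = 86183/48 s.
Target frame: (86183/48) × (30) = 430915/8 ≈ 53864.375 → 53864.

frame 53864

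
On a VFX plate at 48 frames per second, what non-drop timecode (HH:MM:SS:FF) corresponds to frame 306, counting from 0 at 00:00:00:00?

00:00:06:18

306 ÷ 48 = 6 full seconds, remainder 18 frames.
6 s = 0 h 0 min 6 s.
Timecode: 00:00:06:18.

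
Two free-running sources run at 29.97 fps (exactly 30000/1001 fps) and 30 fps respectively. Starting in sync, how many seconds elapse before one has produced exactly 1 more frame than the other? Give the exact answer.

The gap grows by |30 − 30000/1001| = 30/1001 frames per second.
Time for a 1-frame gap: 1 ÷ (30/1001) = 1001/30 s.

1001/30 seconds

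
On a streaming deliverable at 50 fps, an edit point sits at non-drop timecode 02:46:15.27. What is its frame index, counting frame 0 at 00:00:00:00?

498777

Total seconds to the label: (2 × 3600 + 46 × 60 + 15) = 9975.
Frame index = 9975 × 50 + 27 = 498777.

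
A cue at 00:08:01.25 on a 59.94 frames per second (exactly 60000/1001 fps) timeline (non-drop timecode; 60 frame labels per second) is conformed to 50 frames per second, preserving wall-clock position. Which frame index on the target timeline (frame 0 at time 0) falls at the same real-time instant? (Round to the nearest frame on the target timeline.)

Source frame index: (0×3600 + 8×60 + 1) × 60 + 25 = 28885.
Real time: 28885 / (60000/1001) = 5782777/12000 s.
Target frame: (5782777/12000) × (50) = 5782777/240 ≈ 24094.904 → 24095.

frame 24095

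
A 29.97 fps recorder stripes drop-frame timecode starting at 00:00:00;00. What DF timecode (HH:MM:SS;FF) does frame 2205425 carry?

20:26:27;23

Each 10-minute DF block holds 10 × 60 × 30 − 9 × 2 = 17982 frames. 2205425 ÷ 17982 → 122 full blocks, remainder 11621.
Within the partial block the first minute is 1800 frames and each further minute 1798, so 6 further minute boundaries passed. Total skipped labels = 18 × 122 + 2 × 6 = 2208.
Non-drop label index = 2205425 + 2208 = 2207633; at 30 labels/s that is 20:26:27:23, i.e. DF 20:26:27;23.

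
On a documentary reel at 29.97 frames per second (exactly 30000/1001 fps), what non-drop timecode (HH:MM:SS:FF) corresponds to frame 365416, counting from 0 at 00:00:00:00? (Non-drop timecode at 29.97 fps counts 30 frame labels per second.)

03:23:00:16

365416 ÷ 30 = 12180 full seconds, remainder 16 frames.
12180 s = 3 h 23 min 0 s.
Timecode: 03:23:00:16.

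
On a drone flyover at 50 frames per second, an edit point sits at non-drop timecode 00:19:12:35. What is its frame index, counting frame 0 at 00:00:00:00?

Total seconds to the label: (0 × 3600 + 19 × 60 + 12) = 1152.
Frame index = 1152 × 50 + 35 = 57635.

frame 57635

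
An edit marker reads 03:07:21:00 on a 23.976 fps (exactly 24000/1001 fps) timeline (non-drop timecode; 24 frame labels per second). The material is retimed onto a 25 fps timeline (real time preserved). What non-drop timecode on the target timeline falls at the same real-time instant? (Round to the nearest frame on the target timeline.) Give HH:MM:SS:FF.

03:07:32:06

Source frame index: (3×3600 + 7×60 + 21) × 24 + 0 = 269784.
Real time: 269784 / (24000/1001) = 11252241/1000 s.
Target frame: (11252241/1000) × (25) = 11252241/40 ≈ 281306.025 → 281306.
At 25 labels/s: frame 281306 → 03:07:32:06.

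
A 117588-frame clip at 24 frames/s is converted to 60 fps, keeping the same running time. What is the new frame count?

Frames at target rate = 117588 × (60) / (24) = 293970.

293970 frames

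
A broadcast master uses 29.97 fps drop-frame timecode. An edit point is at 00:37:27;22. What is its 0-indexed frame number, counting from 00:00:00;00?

67364

Complete 10-minute blocks: 3, each 17982 frames → 53946.
Remaining 7 whole minutes in the current block: 1800 + 6 × 1798 = 12588 frames.
Within the current minute: 27 × 30 + 22 − 2 = 830 (labels ;00/;01 skipped at this minute). Total = 53946 + 12588 + 830 = 67364.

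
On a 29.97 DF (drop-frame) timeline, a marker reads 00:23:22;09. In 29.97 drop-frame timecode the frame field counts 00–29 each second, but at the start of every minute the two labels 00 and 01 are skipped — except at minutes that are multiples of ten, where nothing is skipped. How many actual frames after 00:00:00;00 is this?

Complete 10-minute blocks: 2, each 17982 frames → 35964.
Remaining 3 whole minutes in the current block: 1800 + 2 × 1798 = 5396 frames.
Within the current minute: 22 × 30 + 9 − 2 = 667 (labels ;00/;01 skipped at this minute). Total = 35964 + 5396 + 667 = 42027.

42027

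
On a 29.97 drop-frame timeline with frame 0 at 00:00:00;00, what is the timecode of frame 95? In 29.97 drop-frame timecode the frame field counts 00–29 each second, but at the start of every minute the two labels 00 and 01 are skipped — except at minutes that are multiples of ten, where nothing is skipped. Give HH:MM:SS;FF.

Ten DF minutes hold 17982 frames, so frame 95 lies in block 0 (frames 0–17981) with 95 frames into that block.
The block's first minute is 1800 frames and the rest 1798 each; 95 frames reaches minute 0, so 0 × 18 + 0 × 2 = 0 labels have been skipped so far.
Adding those back, label number 95 + 0 = 95 at 30 labels/s is 3 s + 5 f = 0 h 0 min 3 s frame 5, i.e. 00:00:03;05.

00:00:03;05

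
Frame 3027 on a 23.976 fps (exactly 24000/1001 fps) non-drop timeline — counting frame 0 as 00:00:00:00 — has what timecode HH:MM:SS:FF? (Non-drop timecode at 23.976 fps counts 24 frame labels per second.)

3027 ÷ 24 = 126 full seconds, remainder 3 frames.
126 s = 0 h 2 min 6 s.
Timecode: 00:02:06:03.

00:02:06:03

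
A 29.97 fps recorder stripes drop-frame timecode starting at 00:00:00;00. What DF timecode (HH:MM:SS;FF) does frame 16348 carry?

Ten DF minutes hold 17982 frames, so frame 16348 lies in block 0 (frames 0–17981) with 16348 frames into that block.
The block's first minute is 1800 frames and the rest 1798 each; 16348 frames reaches minute 9, so 0 × 18 + 9 × 2 = 18 labels have been skipped so far.
Adding those back, label number 16348 + 18 = 16366 at 30 labels/s is 545 s + 16 f = 0 h 9 min 5 s frame 16, i.e. 00:09:05;16.

00:09:05;16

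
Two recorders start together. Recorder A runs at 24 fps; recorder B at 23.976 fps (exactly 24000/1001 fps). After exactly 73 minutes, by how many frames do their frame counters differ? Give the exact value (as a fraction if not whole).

73 min = 4380 s.
A emits 24 × 4380 = 105120 frames; B emits 24000/1001 × 4380 = 105120000/1001.
Difference = 105120/1001 frames (≈ 105.0150); B is behind A.

105120/1001 frames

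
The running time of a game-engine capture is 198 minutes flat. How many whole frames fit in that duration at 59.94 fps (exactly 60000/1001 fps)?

198 min = 11880 s.
Frames = 11880 × 60000/1001 = 64800000/91 ≈ 712087.9121.
Complete frames: 712087.

712087 frames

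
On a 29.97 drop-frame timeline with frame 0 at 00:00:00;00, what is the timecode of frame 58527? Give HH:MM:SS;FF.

00:32:32;25

Each 10-minute DF block holds 10 × 60 × 30 − 9 × 2 = 17982 frames. 58527 ÷ 17982 → 3 full blocks, remainder 4581.
Within the partial block the first minute is 1800 frames and each further minute 1798, so 2 further minute boundaries passed. Total skipped labels = 18 × 3 + 2 × 2 = 58.
Non-drop label index = 58527 + 58 = 58585; at 30 labels/s that is 00:32:32:25, i.e. DF 00:32:32;25.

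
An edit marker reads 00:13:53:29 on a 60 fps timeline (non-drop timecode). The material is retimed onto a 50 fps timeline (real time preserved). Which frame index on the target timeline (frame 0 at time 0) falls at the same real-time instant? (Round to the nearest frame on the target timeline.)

Source frame index: (0×3600 + 13×60 + 53) × 60 + 29 = 50009.
Real time: 50009 / (60) = 50009/60 s.
Target frame: (50009/60) × (50) = 250045/6 ≈ 41674.167 → 41674.

frame 41674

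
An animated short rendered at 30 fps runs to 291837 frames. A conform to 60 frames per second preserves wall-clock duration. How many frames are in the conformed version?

Target frames = source frames × (target rate / source rate) = 291837 × (60)/(30) = 291837 × 2 = 583674.

583674 frames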